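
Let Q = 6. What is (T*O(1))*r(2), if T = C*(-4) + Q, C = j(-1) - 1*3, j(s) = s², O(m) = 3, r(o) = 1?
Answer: 42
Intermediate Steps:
C = -2 (C = (-1)² - 1*3 = 1 - 3 = -2)
T = 14 (T = -2*(-4) + 6 = 8 + 6 = 14)
(T*O(1))*r(2) = (14*3)*1 = 42*1 = 42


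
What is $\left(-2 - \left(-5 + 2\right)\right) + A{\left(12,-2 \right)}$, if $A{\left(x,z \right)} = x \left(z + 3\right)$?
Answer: $13$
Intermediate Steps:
$A{\left(x,z \right)} = x \left(3 + z\right)$
$\left(-2 - \left(-5 + 2\right)\right) + A{\left(12,-2 \right)} = \left(-2 - \left(-5 + 2\right)\right) + 12 \left(3 - 2\right) = \left(-2 - -3\right) + 12 \cdot 1 = \left(-2 + 3\right) + 12 = 1 + 12 = 13$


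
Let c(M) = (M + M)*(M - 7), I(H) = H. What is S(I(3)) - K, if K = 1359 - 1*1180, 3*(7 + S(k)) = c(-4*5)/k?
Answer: -66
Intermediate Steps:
c(M) = 2*M*(-7 + M) (c(M) = (2*M)*(-7 + M) = 2*M*(-7 + M))
S(k) = -7 + 360/k (S(k) = -7 + ((2*(-4*5)*(-7 - 4*5))/k)/3 = -7 + ((2*(-20)*(-7 - 20))/k)/3 = -7 + ((2*(-20)*(-27))/k)/3 = -7 + (1080/k)/3 = -7 + 360/k)
K = 179 (K = 1359 - 1180 = 179)
S(I(3)) - K = (-7 + 360/3) - 1*179 = (-7 + 360*(1/3)) - 179 = (-7 + 120) - 179 = 113 - 179 = -66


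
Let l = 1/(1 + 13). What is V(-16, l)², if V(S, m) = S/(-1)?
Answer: 256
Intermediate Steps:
l = 1/14 ≈ 0.071429
V(S, m) = -S (V(S, m) = S*(-1) = -S)
V(-16, l)² = (-1*(-16))² = 16² = 256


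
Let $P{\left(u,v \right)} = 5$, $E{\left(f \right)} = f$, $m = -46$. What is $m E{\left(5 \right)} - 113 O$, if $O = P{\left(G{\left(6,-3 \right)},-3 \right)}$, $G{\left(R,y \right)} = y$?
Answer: $-795$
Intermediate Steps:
$O = 5$
$m E{\left(5 \right)} - 113 O = \left(-46\right) 5 - 565 = -230 - 565 = -795$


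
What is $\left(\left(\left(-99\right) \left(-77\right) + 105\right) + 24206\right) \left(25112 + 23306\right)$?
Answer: $1546180412$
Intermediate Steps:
$\left(\left(\left(-99\right) \left(-77\right) + 105\right) + 24206\right) \left(25112 + 23306\right) = \left(\left(7623 + 105\right) + 24206\right) 48418 = \left(7728 + 24206\right) 48418 = 31934 \cdot 48418 = 1546180412$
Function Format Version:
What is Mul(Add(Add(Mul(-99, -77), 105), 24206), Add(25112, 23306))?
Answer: 1546180412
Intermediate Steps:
Mul(Add(Add(Mul(-99, -77), 105), 24206), Add(25112, 23306)) = Mul(Add(Add(7623, 105), 24206), 48418) = Mul(Add(7728, 24206), 48418) = Mul(31934, 48418) = 1546180412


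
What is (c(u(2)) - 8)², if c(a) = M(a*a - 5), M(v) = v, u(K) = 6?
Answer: 529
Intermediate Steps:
c(a) = -5 + a² (c(a) = a*a - 5 = a² - 5 = -5 + a²)
(c(u(2)) - 8)² = ((-5 + 6²) - 8)² = ((-5 + 36) - 8)² = (31 - 8)² = 23² = 529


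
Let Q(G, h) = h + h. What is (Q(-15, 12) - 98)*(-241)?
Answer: 17834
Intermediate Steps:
Q(G, h) = 2*h
(Q(-15, 12) - 98)*(-241) = (2*12 - 98)*(-241) = (24 - 98)*(-241) = -74*(-241) = 17834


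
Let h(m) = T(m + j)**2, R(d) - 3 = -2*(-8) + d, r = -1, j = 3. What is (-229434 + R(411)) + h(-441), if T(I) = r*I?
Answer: -37160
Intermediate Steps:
T(I) = -I
R(d) = 19 + d (R(d) = 3 + (-2*(-8) + d) = 3 + (16 + d) = 19 + d)
h(m) = (-3 - m)**2 (h(m) = (-(m + 3))**2 = (-(3 + m))**2 = (-3 - m)**2)
(-229434 + R(411)) + h(-441) = (-229434 + (19 + 411)) + (3 - 441)**2 = (-229434 + 430) + (-438)**2 = -229004 + 191844 = -37160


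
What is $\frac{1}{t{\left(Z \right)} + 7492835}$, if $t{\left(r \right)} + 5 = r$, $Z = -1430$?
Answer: $\frac{1}{7491400} \approx 1.3349 \cdot 10^{-7}$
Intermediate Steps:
$t{\left(r \right)} = -5 + r$
$\frac{1}{t{\left(Z \right)} + 7492835} = \frac{1}{\left(-5 - 1430\right) + 7492835} = \frac{1}{-1435 + 7492835} = \frac{1}{7491400}$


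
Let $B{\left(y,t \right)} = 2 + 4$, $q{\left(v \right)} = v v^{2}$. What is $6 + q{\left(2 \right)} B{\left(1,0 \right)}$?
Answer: $54$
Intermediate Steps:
$q{\left(v \right)} = v^{3}$
$B{\left(y,t \right)} = 6$
$6 + q{\left(2 \right)} B{\left(1,0 \right)} = 6 + 2^{3} \cdot 6 = 6 + 8 \cdot 6 = 6 + 48 = 54$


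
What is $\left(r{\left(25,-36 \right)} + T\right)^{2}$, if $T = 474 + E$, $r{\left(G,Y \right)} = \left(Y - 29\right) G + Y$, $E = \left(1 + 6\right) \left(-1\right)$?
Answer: $1425636$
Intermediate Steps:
$E = -7$ ($E = 7 \left(-1\right) = -7$)
$r{\left(G,Y \right)} = Y + G \left(-29 + Y\right)$ ($r{\left(G,Y \right)} = \left(-29 + Y\right) G + Y = G \left(-29 + Y\right) + Y = Y + G \left(-29 + Y\right)$)
$T = 467$ ($T = 474 - 7 = 467$)
$\left(r{\left(25,-36 \right)} + T\right)^{2} = \left(\left(-36 - 725 + 25 \left(-36\right)\right) + 467\right)^{2} = \left(\left(-36 - 725 - 900\right) + 467\right)^{2} = \left(-1661 + 467\right)^{2} = \left(-1194\right)^{2} = 1425636$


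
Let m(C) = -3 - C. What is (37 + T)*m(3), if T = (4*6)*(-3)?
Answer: 210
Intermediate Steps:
T = -72 (T = 24*(-3) = -72)
(37 + T)*m(3) = (37 - 72)*(-3 - 1*3) = -35*(-3 - 3) = -35*(-6) = 210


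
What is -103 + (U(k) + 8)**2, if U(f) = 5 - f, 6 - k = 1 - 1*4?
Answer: -87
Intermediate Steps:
k = 9 (k = 6 - (1 - 1*4) = 6 - (1 - 4) = 6 - 1*(-3) = 6 + 3 = 9)
-103 + (U(k) + 8)**2 = -103 + ((5 - 1*9) + 8)**2 = -103 + ((5 - 9) + 8)**2 = -103 + (-4 + 8)**2 = -103 + 4**2 = -103 + 16 = -87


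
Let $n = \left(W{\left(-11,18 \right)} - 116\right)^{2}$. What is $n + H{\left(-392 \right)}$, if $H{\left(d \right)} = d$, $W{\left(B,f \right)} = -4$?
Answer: $14008$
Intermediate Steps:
$n = 14400$ ($n = \left(-4 - 116\right)^{2} = \left(-120\right)^{2} = 14400$)
$n + H{\left(-392 \right)} = 14400 - 392 = 14008$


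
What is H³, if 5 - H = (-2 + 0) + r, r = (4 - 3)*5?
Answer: 8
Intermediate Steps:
r = 5 (r = 1*5 = 5)
H = 2 (H = 5 - ((-2 + 0) + 5) = 5 - (-2 + 5) = 5 - 1*3 = 5 - 3 = 2)
H³ = 2³ = 8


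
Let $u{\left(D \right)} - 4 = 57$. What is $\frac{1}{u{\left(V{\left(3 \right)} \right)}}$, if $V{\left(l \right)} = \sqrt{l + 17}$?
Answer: $\frac{1}{61} \approx 0.016393$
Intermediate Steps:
$V{\left(l \right)} = \sqrt{17 + l}$
$u{\left(D \right)} = 61$ ($u{\left(D \right)} = 4 + 57 = 61$)
$\frac{1}{u{\left(V{\left(3 \right)} \right)}} = \frac{1}{61}$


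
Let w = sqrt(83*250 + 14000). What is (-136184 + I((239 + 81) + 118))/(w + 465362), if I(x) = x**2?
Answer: 12951024460/108280878147 - 139150*sqrt(1390)/108280878147 ≈ 0.11956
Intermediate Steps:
w = 5*sqrt(1390) (w = sqrt(20750 + 14000) = sqrt(34750) = 5*sqrt(1390) ≈ 186.41)
(-136184 + I((239 + 81) + 118))/(w + 465362) = (-136184 + ((239 + 81) + 118)**2)/(5*sqrt(1390) + 465362) = (-136184 + (320 + 118)**2)/(465362 + 5*sqrt(1390)) = (-136184 + 438**2)/(465362 + 5*sqrt(1390)) = (-136184 + 191844)/(465362 + 5*sqrt(1390)) = 55660/(465362 + 5*sqrt(1390))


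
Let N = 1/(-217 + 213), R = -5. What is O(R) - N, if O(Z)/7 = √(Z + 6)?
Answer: 29/4 ≈ 7.2500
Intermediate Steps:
O(Z) = 7*√(6 + Z) (O(Z) = 7*√(Z + 6) = 7*√(6 + Z))
N = -¼ (N = 1/(-4) = -¼ ≈ -0.25000)
O(R) - N = 7*√(6 - 5) - 1*(-¼) = 7*√1 + ¼ = 7*1 + ¼ = 7 + ¼ = 29/4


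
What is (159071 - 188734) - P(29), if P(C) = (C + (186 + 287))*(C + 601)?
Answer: -345923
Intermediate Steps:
P(C) = (473 + C)*(601 + C) (P(C) = (C + 473)*(601 + C) = (473 + C)*(601 + C))
(159071 - 188734) - P(29) = (159071 - 188734) - (284273 + 29² + 1074*29) = -29663 - (284273 + 841 + 31146) = -29663 - 1*316260 = -29663 - 316260 = -345923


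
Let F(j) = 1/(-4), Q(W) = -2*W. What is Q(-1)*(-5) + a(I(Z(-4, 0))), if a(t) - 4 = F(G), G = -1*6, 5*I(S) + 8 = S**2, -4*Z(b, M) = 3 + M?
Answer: -25/4 ≈ -6.2500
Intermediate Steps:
Z(b, M) = -3/4 - M/4 (Z(b, M) = -(3 + M)/4 = -3/4 - M/4)
I(S) = -8/5 + S**2/5
G = -6
F(j) = -1/4
a(t) = 15/4 (a(t) = 4 - 1/4 = 15/4)
Q(-1)*(-5) + a(I(Z(-4, 0))) = -2*(-1)*(-5) + 15/4 = 2*(-5) + 15/4 = -10 + 15/4 = -25/4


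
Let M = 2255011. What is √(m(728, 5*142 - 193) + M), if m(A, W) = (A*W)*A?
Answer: √276256739 ≈ 16621.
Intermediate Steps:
m(A, W) = W*A²
√(m(728, 5*142 - 193) + M) = √((5*142 - 193)*728² + 2255011) = √((710 - 193)*529984 + 2255011) = √(517*529984 + 2255011) = √(274001728 + 2255011) = √276256739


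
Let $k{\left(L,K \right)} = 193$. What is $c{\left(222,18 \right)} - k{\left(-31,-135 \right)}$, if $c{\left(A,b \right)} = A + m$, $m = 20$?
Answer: $49$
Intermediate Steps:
$c{\left(A,b \right)} = 20 + A$ ($c{\left(A,b \right)} = A + 20 = 20 + A$)
$c{\left(222,18 \right)} - k{\left(-31,-135 \right)} = \left(20 + 222\right) - 193 = 242 - 193 = 49$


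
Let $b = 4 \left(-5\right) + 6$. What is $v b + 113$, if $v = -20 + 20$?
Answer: $113$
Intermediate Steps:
$v = 0$
$b = -14$ ($b = -20 + 6 = -14$)
$v b + 113 = 0 \left(-14\right) + 113 = 0 + 113 = 113$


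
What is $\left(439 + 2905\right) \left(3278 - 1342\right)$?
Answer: $6473984$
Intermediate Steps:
$\left(439 + 2905\right) \left(3278 - 1342\right) = 3344 \cdot 1936 = 6473984$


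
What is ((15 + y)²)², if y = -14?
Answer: 1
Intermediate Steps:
((15 + y)²)² = ((15 - 14)²)² = (1²)² = 1² = 1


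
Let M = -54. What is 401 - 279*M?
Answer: 15467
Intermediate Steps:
401 - 279*M = 401 - 279*(-54) = 401 + 15066 = 15467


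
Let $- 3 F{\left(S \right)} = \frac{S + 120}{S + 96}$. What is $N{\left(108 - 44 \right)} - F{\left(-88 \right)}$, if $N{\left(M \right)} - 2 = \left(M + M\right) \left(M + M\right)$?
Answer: $\frac{49162}{3} \approx 16387.0$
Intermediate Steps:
$F{\left(S \right)} = - \frac{120 + S}{3 \left(96 + S\right)}$ ($F{\left(S \right)} = - \frac{\left(S + 120\right) \frac{1}{S + 96}}{3} = - \frac{\left(120 + S\right) \frac{1}{96 + S}}{3} = - \frac{\frac{1}{96 + S} \left(120 + S\right)}{3} = - \frac{120 + S}{3 \left(96 + S\right)}$)
$N{\left(M \right)} = 2 + 4 M^{2}$ ($N{\left(M \right)} = 2 + \left(M + M\right) \left(M + M\right) = 2 + 2 M 2 M = 2 + 4 M^{2}$)
$N{\left(108 - 44 \right)} - F{\left(-88 \right)} = \left(2 + 4 \left(108 - 44\right)^{2}\right) - \frac{-120 - -88}{3 \left(96 - 88\right)} = \left(2 + 4 \cdot 64^{2}\right) - \frac{-120 + 88}{3 \cdot 8} = \left(2 + 4 \cdot 4096\right) - \frac{1}{3} \cdot \frac{1}{8} \left(-32\right) = \left(2 + 16384\right) - - \frac{4}{3} = 16386 + \frac{4}{3} = \frac{49162}{3}$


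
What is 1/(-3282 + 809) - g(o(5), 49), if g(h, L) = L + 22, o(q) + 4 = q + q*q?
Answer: -175584/2473 ≈ -71.000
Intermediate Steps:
o(q) = -4 + q + q² (o(q) = -4 + (q + q*q) = -4 + (q + q²) = -4 + q + q²)
g(h, L) = 22 + L
1/(-3282 + 809) - g(o(5), 49) = 1/(-3282 + 809) - (22 + 49) = 1/(-2473) - 1*71 = -1/2473 - 71 = -175584/2473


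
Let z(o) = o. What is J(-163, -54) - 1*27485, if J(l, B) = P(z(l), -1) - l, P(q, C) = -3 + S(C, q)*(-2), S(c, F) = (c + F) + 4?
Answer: -27005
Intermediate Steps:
S(c, F) = 4 + F + c (S(c, F) = (F + c) + 4 = 4 + F + c)
P(q, C) = -11 - 2*C - 2*q (P(q, C) = -3 + (4 + q + C)*(-2) = -3 + (4 + C + q)*(-2) = -3 + (-8 - 2*C - 2*q) = -11 - 2*C - 2*q)
J(l, B) = -9 - 3*l (J(l, B) = (-11 - 2*(-1) - 2*l) - l = (-11 + 2 - 2*l) - l = (-9 - 2*l) - l = -9 - 3*l)
J(-163, -54) - 1*27485 = (-9 - 3*(-163)) - 1*27485 = (-9 + 489) - 27485 = 480 - 27485 = -27005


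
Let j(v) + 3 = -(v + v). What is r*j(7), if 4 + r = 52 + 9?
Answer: -969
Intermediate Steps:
j(v) = -3 - 2*v (j(v) = -3 - (v + v) = -3 - 2*v)
r = 57 (r = -4 + (52 + 9) = -4 + 61 = 57)
r*j(7) = 57*(-3 - 2*7) = 57*(-3 - 14) = 57*(-17) = -969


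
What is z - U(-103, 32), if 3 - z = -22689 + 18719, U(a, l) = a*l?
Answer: 7269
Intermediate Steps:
z = 3973 (z = 3 - (-22689 + 18719) = 3 - 1*(-3970) = 3 + 3970 = 3973)
z - U(-103, 32) = 3973 - (-103)*32 = 3973 - 1*(-3296) = 3973 + 3296 = 7269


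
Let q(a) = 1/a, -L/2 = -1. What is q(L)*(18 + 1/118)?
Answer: 2125/236 ≈ 9.0042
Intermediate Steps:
L = 2 (L = -2*(-1) = 2)
q(L)*(18 + 1/118) = (18 + 1/118)/2 = (½)*(2125/118) = 2125/236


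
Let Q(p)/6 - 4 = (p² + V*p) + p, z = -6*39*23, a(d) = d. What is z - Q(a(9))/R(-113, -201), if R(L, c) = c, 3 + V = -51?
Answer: -361378/67 ≈ -5393.7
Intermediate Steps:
V = -54 (V = -3 - 51 = -54)
z = -5382 (z = -234*23 = -5382)
Q(p) = 24 - 318*p + 6*p² (Q(p) = 24 + 6*((p² - 54*p) + p) = 24 + 6*(p² - 53*p) = 24 + (-318*p + 6*p²) = 24 - 318*p + 6*p²)
z - Q(a(9))/R(-113, -201) = -5382 - (24 - 318*9 + 6*9²)/(-201) = -5382 - (24 - 2862 + 6*81)*(-1)/201 = -5382 - (24 - 2862 + 486)*(-1)/201 = -5382 - (-2352)*(-1)/201 = -5382 - 1*784/67 = -5382 - 784/67 = -361378/67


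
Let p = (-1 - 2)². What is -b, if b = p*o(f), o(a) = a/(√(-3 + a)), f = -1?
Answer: -9*I/2 ≈ -4.5*I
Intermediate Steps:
p = 9 (p = (-3)² = 9)
o(a) = a/√(-3 + a)
b = 9*I/2 (b = 9*(-1/√(-3 - 1)) = 9*(-1/√(-4)) = 9*(-(-1)*I/2) = 9*(I/2) = 9*I/2 ≈ 4.5*I)
-b = -9*I/2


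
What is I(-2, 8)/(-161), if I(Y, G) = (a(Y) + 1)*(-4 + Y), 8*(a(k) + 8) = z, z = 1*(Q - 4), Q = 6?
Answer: -81/322 ≈ -0.25155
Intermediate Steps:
z = 2 (z = 1*(6 - 4) = 1*2 = 2)
a(k) = -31/4 (a(k) = -8 + (⅛)*2 = -8 + ¼ = -31/4)
I(Y, G) = 27 - 27*Y/4 (I(Y, G) = (-31/4 + 1)*(-4 + Y) = -27*(-4 + Y)/4 = 27 - 27*Y/4)
I(-2, 8)/(-161) = (27 - 27/4*(-2))/(-161) = -(27 + 27/2)/161 = -1/161*81/2 = -81/322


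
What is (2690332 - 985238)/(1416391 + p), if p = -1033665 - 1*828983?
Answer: -1705094/446257 ≈ -3.8209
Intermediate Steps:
p = -1862648 (p = -1033665 - 828983 = -1862648)
(2690332 - 985238)/(1416391 + p) = (2690332 - 985238)/(1416391 - 1862648) = 1705094/(-446257) = 1705094*(-1/446257) = -1705094/446257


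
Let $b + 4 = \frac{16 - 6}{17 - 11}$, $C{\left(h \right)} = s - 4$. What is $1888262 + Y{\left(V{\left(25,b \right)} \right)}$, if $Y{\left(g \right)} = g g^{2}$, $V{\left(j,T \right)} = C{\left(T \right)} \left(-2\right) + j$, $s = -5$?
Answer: $1967769$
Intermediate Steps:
$C{\left(h \right)} = -9$ ($C{\left(h \right)} = -5 - 4 = -9$)
$b = - \frac{7}{3}$ ($b = -4 + \frac{16 - 6}{17 - 11} = -4 + \frac{10}{6} = -4 + 10 \cdot \frac{1}{6} = -4 + \frac{5}{3} = - \frac{7}{3} \approx -2.3333$)
$V{\left(j,T \right)} = 18 + j$ ($V{\left(j,T \right)} = \left(-9\right) \left(-2\right) + j = 18 + j$)
$Y{\left(g \right)} = g^{3}$
$1888262 + Y{\left(V{\left(25,b \right)} \right)} = 1888262 + \left(18 + 25\right)^{3} = 1888262 + 43^{3} = 1888262 + 79507 = 1967769$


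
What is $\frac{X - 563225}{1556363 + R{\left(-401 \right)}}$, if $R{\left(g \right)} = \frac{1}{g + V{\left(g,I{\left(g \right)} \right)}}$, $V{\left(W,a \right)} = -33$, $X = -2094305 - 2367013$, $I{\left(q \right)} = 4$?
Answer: $- \frac{2180651662}{675461541} \approx -3.2284$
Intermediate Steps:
$X = -4461318$
$R{\left(g \right)} = \frac{1}{-33 + g}$ ($R{\left(g \right)} = \frac{1}{g - 33} = \frac{1}{-33 + g}$)
$\frac{X - 563225}{1556363 + R{\left(-401 \right)}} = \frac{-4461318 - 563225}{1556363 + \frac{1}{-33 - 401}} = - \frac{5024543}{1556363 + \frac{1}{-434}} = - \frac{5024543}{1556363 - \frac{1}{434}} = - \frac{5024543}{\frac{675461541}{434}} = \left(-5024543\right) \frac{434}{675461541} = - \frac{2180651662}{675461541}$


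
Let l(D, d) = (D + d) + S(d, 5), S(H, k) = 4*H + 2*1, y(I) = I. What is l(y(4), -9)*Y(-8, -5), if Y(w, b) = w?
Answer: 312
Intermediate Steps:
S(H, k) = 2 + 4*H (S(H, k) = 4*H + 2 = 2 + 4*H)
l(D, d) = 2 + D + 5*d (l(D, d) = (D + d) + (2 + 4*d) = 2 + D + 5*d)
l(y(4), -9)*Y(-8, -5) = (2 + 4 + 5*(-9))*(-8) = (2 + 4 - 45)*(-8) = -39*(-8) = 312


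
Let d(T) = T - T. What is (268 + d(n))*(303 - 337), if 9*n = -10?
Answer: -9112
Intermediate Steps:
n = -10/9 (n = (⅑)*(-10) = -10/9 ≈ -1.1111)
d(T) = 0
(268 + d(n))*(303 - 337) = (268 + 0)*(303 - 337) = 268*(-34) = -9112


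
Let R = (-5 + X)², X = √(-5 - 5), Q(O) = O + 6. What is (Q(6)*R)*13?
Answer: 2340 - 1560*I*√10 ≈ 2340.0 - 4933.2*I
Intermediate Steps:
Q(O) = 6 + O
X = I*√10 (X = √(-10) = I*√10 ≈ 3.1623*I)
R = (-5 + I*√10)² ≈ 15.0 - 31.623*I
(Q(6)*R)*13 = ((6 + 6)*(5 - I*√10)²)*13 = (12*(5 - I*√10)²)*13 = 156*(5 - I*√10)²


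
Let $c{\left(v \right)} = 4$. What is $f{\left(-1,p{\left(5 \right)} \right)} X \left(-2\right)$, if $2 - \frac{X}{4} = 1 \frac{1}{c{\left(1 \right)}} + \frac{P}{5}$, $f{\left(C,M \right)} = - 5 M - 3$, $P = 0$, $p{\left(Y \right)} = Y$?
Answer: $392$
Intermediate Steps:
$f{\left(C,M \right)} = -3 - 5 M$
$X = 7$ ($X = 8 - 4 \left(1 \cdot \frac{1}{4} + \frac{0}{5}\right) = 8 - 4 \left(1 \cdot \frac{1}{4} + 0 \cdot \frac{1}{5}\right) = 8 - 4 \left(\frac{1}{4} + 0\right) = 8 - 1 = 7$)
$f{\left(-1,p{\left(5 \right)} \right)} X \left(-2\right) = \left(-3 - 25\right) 7 \left(-2\right) = \left(-28\right) 7 \left(-2\right) = \left(-196\right) \left(-2\right) = 392$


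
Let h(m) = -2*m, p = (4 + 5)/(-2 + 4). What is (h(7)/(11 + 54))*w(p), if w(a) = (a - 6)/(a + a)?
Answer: 7/195 ≈ 0.035897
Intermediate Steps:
p = 9/2 ≈ 4.5000
w(a) = (-6 + a)/(2*a) (w(a) = (-6 + a)/((2*a)) = (-6 + a)*(1/(2*a)) = (-6 + a)/(2*a))
(h(7)/(11 + 54))*w(p) = ((-2*7)/(11 + 54))*((-6 + 9/2)/(2*(9/2))) = (-14/65)*((1/2)*(2/9)*(-3/2)) = -14*1/65*(-1/6) = -14/65*(-1/6) = 7/195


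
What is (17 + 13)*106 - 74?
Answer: 3106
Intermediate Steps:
(17 + 13)*106 - 74 = 30*106 - 74 = 3180 - 74 = 3106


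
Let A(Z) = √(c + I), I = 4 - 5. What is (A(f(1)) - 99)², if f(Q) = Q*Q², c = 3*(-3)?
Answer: (99 - I*√10)² ≈ 9791.0 - 626.13*I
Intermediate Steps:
c = -9
f(Q) = Q³
I = -1
A(Z) = I*√10 (A(Z) = √(-9 - 1) = √(-10) = I*√10)
(A(f(1)) - 99)² = (I*√10 - 99)² = (-99 + I*√10)²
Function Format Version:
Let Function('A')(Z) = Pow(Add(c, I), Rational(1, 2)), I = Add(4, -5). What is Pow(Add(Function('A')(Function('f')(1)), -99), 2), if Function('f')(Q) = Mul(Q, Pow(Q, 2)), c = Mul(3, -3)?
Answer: Pow(Add(99, Mul(-1, I, Pow(10, Rational(1, 2)))), 2) ≈ Add(9791.0, Mul(-626.13, I))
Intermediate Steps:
c = -9
Function('f')(Q) = Pow(Q, 3)
I = -1
Function('A')(Z) = Mul(I, Pow(10, Rational(1, 2))) (Function('A')(Z) = Pow(Add(-9, -1), Rational(1, 2)) = Pow(-10, Rational(1, 2)) = Mul(I, Pow(10, Rational(1, 2))))
Pow(Add(Function('A')(Function('f')(1)), -99), 2) = Pow(Add(Mul(I, Pow(10, Rational(1, 2))), -99), 2) = Pow(Add(-99, Mul(I, Pow(10, Rational(1, 2)))), 2)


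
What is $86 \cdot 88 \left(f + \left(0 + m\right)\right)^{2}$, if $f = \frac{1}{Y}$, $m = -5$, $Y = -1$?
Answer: $272448$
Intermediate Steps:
$f = -1$ ($f = \frac{1}{-1} = -1$)
$86 \cdot 88 \left(f + \left(0 + m\right)\right)^{2} = 86 \cdot 88 \left(-1 + \left(0 - 5\right)\right)^{2} = 7568 \left(-1 - 5\right)^{2} = 7568 \left(-6\right)^{2} = 7568 \cdot 36 = 272448$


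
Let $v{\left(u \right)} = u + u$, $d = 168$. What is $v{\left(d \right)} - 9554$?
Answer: $-9218$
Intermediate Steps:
$v{\left(u \right)} = 2 u$
$v{\left(d \right)} - 9554 = 2 \cdot 168 - 9554 = 336 - 9554 = -9218$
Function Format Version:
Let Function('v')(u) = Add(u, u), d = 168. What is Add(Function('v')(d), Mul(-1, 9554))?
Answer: -9218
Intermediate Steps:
Function('v')(u) = Mul(2, u)
Add(Function('v')(d), Mul(-1, 9554)) = Add(Mul(2, 168), Mul(-1, 9554)) = Add(336, -9554) = -9218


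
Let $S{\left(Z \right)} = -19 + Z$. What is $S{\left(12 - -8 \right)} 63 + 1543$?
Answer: $1606$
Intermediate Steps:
$S{\left(12 - -8 \right)} 63 + 1543 = \left(-19 + \left(12 - -8\right)\right) 63 + 1543 = \left(-19 + \left(12 + 8\right)\right) 63 + 1543 = \left(-19 + 20\right) 63 + 1543 = 1 \cdot 63 + 1543 = 63 + 1543 = 1606$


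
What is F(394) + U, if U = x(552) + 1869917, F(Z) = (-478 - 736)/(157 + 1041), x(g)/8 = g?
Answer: 1122724860/599 ≈ 1.8743e+6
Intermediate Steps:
x(g) = 8*g
F(Z) = -607/599 (F(Z) = -1214/1198 = -1214*1/1198 = -607/599)
U = 1874333 (U = 8*552 + 1869917 = 4416 + 1869917 = 1874333)
F(394) + U = -607/599 + 1874333 = 1122724860/599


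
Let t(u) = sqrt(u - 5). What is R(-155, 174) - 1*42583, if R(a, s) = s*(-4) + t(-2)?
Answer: -43279 + I*sqrt(7) ≈ -43279.0 + 2.6458*I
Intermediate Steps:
t(u) = sqrt(-5 + u)
R(a, s) = -4*s + I*sqrt(7) (R(a, s) = s*(-4) + sqrt(-5 - 2) = -4*s + sqrt(-7) = -4*s + I*sqrt(7))
R(-155, 174) - 1*42583 = (-4*174 + I*sqrt(7)) - 1*42583 = (-696 + I*sqrt(7)) - 42583 = -43279 + I*sqrt(7)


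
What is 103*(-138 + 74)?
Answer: -6592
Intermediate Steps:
103*(-138 + 74) = 103*(-64) = -6592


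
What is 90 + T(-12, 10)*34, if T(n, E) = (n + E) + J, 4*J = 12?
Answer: 124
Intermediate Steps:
J = 3 (J = (1/4)*12 = 3)
T(n, E) = 3 + E + n (T(n, E) = (n + E) + 3 = (E + n) + 3 = 3 + E + n)
90 + T(-12, 10)*34 = 90 + (3 + 10 - 12)*34 = 90 + 1*34 = 90 + 34 = 124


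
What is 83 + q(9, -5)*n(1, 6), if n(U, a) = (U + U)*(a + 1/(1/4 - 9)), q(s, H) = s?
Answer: 6613/35 ≈ 188.94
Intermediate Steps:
n(U, a) = 2*U*(-4/35 + a) (n(U, a) = (2*U)*(a + 1/(1/4 - 9)) = (2*U)*(a + 1/(-35/4)) = (2*U)*(a - 4/35) = (2*U)*(-4/35 + a) = 2*U*(-4/35 + a))
83 + q(9, -5)*n(1, 6) = 83 + 9*((2/35)*1*(-4 + 35*6)) = 83 + 9*((2/35)*1*(-4 + 210)) = 83 + 9*((2/35)*1*206) = 83 + 9*(412/35) = 83 + 3708/35 = 6613/35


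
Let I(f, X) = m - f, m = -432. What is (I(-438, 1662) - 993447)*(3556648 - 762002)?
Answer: -2776315916886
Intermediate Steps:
I(f, X) = -432 - f
(I(-438, 1662) - 993447)*(3556648 - 762002) = ((-432 - 1*(-438)) - 993447)*(3556648 - 762002) = ((-432 + 438) - 993447)*2794646 = (6 - 993447)*2794646 = -993441*2794646 = -2776315916886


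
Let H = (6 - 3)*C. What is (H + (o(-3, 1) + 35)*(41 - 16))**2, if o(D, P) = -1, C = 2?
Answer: 732736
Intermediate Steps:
H = 6 (H = (6 - 3)*2 = 3*2 = 6)
(H + (o(-3, 1) + 35)*(41 - 16))**2 = (6 + (-1 + 35)*(41 - 16))**2 = (6 + 34*25)**2 = (6 + 850)**2 = 856**2 = 732736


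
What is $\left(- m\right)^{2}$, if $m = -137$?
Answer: $18769$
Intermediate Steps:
$\left(- m\right)^{2} = \left(\left(-1\right) \left(-137\right)\right)^{2} = 137^{2} = 18769$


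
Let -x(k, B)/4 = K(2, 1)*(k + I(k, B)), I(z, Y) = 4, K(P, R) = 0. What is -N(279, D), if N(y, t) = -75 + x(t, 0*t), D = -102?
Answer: 75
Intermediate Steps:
x(k, B) = 0 (x(k, B) = -0*(k + 4) = -0*(4 + k) = -4*0 = 0)
N(y, t) = -75 (N(y, t) = -75 + 0 = -75)
-N(279, D) = -1*(-75) = 75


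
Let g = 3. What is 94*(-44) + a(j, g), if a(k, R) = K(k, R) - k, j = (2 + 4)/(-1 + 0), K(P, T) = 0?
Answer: -4130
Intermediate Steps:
j = -6 (j = 6/(-1) = 6*(-1) = -6)
a(k, R) = -k (a(k, R) = 0 - k = -k)
94*(-44) + a(j, g) = 94*(-44) - 1*(-6) = -4136 + 6 = -4130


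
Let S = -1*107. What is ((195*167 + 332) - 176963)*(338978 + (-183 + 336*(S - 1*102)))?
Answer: -38691949686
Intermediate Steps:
S = -107
((195*167 + 332) - 176963)*(338978 + (-183 + 336*(S - 1*102))) = ((195*167 + 332) - 176963)*(338978 + (-183 + 336*(-107 - 1*102))) = ((32565 + 332) - 176963)*(338978 + (-183 + 336*(-107 - 102))) = (32897 - 176963)*(338978 + (-183 + 336*(-209))) = -144066*(338978 + (-183 - 70224)) = -144066*(338978 - 70407) = -144066*268571 = -38691949686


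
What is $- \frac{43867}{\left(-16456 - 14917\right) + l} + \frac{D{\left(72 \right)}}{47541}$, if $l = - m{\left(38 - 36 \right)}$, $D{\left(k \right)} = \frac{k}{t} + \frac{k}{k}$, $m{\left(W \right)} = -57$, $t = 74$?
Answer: $\frac{77165084807}{55085376372} \approx 1.4008$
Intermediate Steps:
$D{\left(k \right)} = 1 + \frac{k}{74}$ ($D{\left(k \right)} = \frac{k}{74} + \frac{k}{k} = k \frac{1}{74} + 1 = \frac{k}{74} + 1 = 1 + \frac{k}{74}$)
$l = 57$ ($l = \left(-1\right) \left(-57\right) = 57$)
$- \frac{43867}{\left(-16456 - 14917\right) + l} + \frac{D{\left(72 \right)}}{47541} = - \frac{43867}{\left(-16456 - 14917\right) + 57} + \frac{1 + \frac{1}{74} \cdot 72}{47541} = - \frac{43867}{-31373 + 57} + \left(1 + \frac{36}{37}\right) \frac{1}{47541} = - \frac{43867}{-31316} + \frac{73}{37} \cdot \frac{1}{47541} = \left(-43867\right) \left(- \frac{1}{31316}\right) + \frac{73}{1759017} = \frac{43867}{31316} + \frac{73}{1759017} = \frac{77165084807}{55085376372}$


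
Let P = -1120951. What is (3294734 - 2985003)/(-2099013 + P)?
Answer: -309731/3219964 ≈ -0.096191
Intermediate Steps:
(3294734 - 2985003)/(-2099013 + P) = (3294734 - 2985003)/(-2099013 - 1120951) = 309731/(-3219964) = 309731*(-1/3219964) = -309731/3219964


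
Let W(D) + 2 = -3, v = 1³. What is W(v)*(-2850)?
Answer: 14250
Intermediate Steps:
v = 1
W(D) = -5 (W(D) = -2 - 3 = -5)
W(v)*(-2850) = -5*(-2850) = 14250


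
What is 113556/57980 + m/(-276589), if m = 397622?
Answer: 2088554231/4009157555 ≈ 0.52095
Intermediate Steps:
113556/57980 + m/(-276589) = 113556/57980 + 397622/(-276589) = 113556*(1/57980) + 397622*(-1/276589) = 28389/14495 - 397622/276589 = 2088554231/4009157555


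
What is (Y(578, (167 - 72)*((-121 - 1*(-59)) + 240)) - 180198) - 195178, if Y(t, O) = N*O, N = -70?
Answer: -1559076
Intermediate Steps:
Y(t, O) = -70*O
(Y(578, (167 - 72)*((-121 - 1*(-59)) + 240)) - 180198) - 195178 = (-70*(167 - 72)*((-121 - 1*(-59)) + 240) - 180198) - 195178 = (-6650*((-121 + 59) + 240) - 180198) - 195178 = (-6650*(-62 + 240) - 180198) - 195178 = (-6650*178 - 180198) - 195178 = (-70*16910 - 180198) - 195178 = (-1183700 - 180198) - 195178 = -1363898 - 195178 = -1559076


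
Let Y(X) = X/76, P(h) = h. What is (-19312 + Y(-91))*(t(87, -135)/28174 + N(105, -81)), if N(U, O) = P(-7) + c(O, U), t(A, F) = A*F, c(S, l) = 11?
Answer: -148176180653/2141224 ≈ -69202.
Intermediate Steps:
Y(X) = X/76 (Y(X) = X*(1/76) = X/76)
N(U, O) = 4 (N(U, O) = -7 + 11 = 4)
(-19312 + Y(-91))*(t(87, -135)/28174 + N(105, -81)) = (-19312 + (1/76)*(-91))*((87*(-135))/28174 + 4) = (-19312 - 91/76)*(-11745*1/28174 + 4) = -1467803*(-11745/28174 + 4)/76 = -1467803/76*100951/28174 = -148176180653/2141224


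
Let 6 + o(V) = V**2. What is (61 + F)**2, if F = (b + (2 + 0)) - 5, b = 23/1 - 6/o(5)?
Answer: 2350089/361 ≈ 6509.9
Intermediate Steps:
o(V) = -6 + V**2
b = 431/19 (b = 23/1 - 6/(-6 + 5**2) = 23*1 - 6/(-6 + 25) = 23 - 6/19 = 431/19 ≈ 22.684)
F = 374/19 (F = (431/19 + (2 + 0)) - 5 = (431/19 + 2) - 5 = 469/19 - 5 = 374/19 ≈ 19.684)
(61 + F)**2 = (61 + 374/19)**2 = (1533/19)**2 = 2350089/361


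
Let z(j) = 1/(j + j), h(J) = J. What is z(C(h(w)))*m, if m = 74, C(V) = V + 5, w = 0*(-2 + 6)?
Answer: 37/5 ≈ 7.4000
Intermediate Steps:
w = 0 (w = 0*4 = 0)
C(V) = 5 + V
z(j) = 1/(2*j)
z(C(h(w)))*m = (1/(2*(5 + 0)))*74 = ((½)/5)*74 = ((½)*(⅕))*74 = (⅒)*74 = 37/5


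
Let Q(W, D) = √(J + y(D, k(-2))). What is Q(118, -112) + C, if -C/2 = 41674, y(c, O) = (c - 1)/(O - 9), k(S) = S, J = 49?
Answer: -83348 + 2*√1793/11 ≈ -83340.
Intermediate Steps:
y(c, O) = (-1 + c)/(-9 + O)
Q(W, D) = √(540/11 - D/11) (Q(W, D) = √(49 + (-1 + D)/(-9 - 2)) = √(49 + (-1 + D)/(-11)) = √(49 - (-1 + D)/11) = √(49 + (1/11 - D/11)) = √(540/11 - D/11))
C = -83348 (C = -2*41674 = -83348)
Q(118, -112) + C = √(5940 - 11*(-112))/11 - 83348 = √(5940 + 1232)/11 - 83348 = √7172/11 - 83348 = (2*√1793)/11 - 83348 = 2*√1793/11 - 83348 = -83348 + 2*√1793/11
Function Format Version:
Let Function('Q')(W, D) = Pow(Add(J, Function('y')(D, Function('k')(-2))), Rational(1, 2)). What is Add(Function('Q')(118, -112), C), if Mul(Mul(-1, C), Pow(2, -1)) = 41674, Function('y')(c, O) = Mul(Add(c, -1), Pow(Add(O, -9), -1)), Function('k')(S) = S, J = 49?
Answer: Add(-83348, Mul(Rational(2, 11), Pow(1793, Rational(1, 2)))) ≈ -83340.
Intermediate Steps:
Function('y')(c, O) = Mul(Pow(Add(-9, O), -1), Add(-1, c)) (Function('y')(c, O) = Mul(Add(-1, c), Pow(Add(-9, O), -1)) = Mul(Pow(Add(-9, O), -1), Add(-1, c)))
Function('Q')(W, D) = Pow(Add(Rational(540, 11), Mul(Rational(-1, 11), D)), Rational(1, 2)) (Function('Q')(W, D) = Pow(Add(49, Mul(Pow(Add(-9, -2), -1), Add(-1, D))), Rational(1, 2)) = Pow(Add(49, Mul(Pow(-11, -1), Add(-1, D))), Rational(1, 2)) = Pow(Add(49, Mul(Rational(-1, 11), Add(-1, D))), Rational(1, 2)) = Pow(Add(49, Add(Rational(1, 11), Mul(Rational(-1, 11), D))), Rational(1, 2)) = Pow(Add(Rational(540, 11), Mul(Rational(-1, 11), D)), Rational(1, 2)))
C = -83348 (C = Mul(-2, 41674) = -83348)
Add(Function('Q')(118, -112), C) = Add(Mul(Rational(1, 11), Pow(Add(5940, Mul(-11, -112)), Rational(1, 2))), -83348) = Add(Mul(Rational(1, 11), Pow(Add(5940, 1232), Rational(1, 2))), -83348) = Add(Mul(Rational(1, 11), Pow(7172, Rational(1, 2))), -83348) = Add(Mul(Rational(1, 11), Mul(2, Pow(1793, Rational(1, 2)))), -83348) = Add(Mul(Rational(2, 11), Pow(1793, Rational(1, 2))), -83348) = Add(-83348, Mul(Rational(2, 11), Pow(1793, Rational(1, 2))))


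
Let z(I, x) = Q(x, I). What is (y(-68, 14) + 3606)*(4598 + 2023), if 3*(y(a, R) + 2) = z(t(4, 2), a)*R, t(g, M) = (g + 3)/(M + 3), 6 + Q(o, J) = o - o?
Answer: 23676696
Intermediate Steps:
Q(o, J) = -6 (Q(o, J) = -6 + (o - o) = -6 + 0 = -6)
t(g, M) = (3 + g)/(3 + M)
z(I, x) = -6
y(a, R) = -2 - 2*R (y(a, R) = -2 + (-6*R)/3 = -2 - 2*R)
(y(-68, 14) + 3606)*(4598 + 2023) = ((-2 - 2*14) + 3606)*(4598 + 2023) = ((-2 - 28) + 3606)*6621 = (-30 + 3606)*6621 = 3576*6621 = 23676696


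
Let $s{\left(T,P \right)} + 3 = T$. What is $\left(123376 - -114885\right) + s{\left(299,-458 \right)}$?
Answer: $238557$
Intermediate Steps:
$s{\left(T,P \right)} = -3 + T$
$\left(123376 - -114885\right) + s{\left(299,-458 \right)} = \left(123376 - -114885\right) + \left(-3 + 299\right) = \left(123376 + 114885\right) + 296 = 238261 + 296 = 238557$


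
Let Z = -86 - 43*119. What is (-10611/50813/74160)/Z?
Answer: 1179/2178491521360 ≈ 5.4120e-10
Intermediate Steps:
Z = -5203 (Z = -86 - 5117 = -5203)
(-10611/50813/74160)/Z = (-10611/50813/74160)/(-5203) = (-10611*1/50813*(1/74160))*(-1/5203) = -10611/50813*1/74160*(-1/5203) = -1179/418699120*(-1/5203) = 1179/2178491521360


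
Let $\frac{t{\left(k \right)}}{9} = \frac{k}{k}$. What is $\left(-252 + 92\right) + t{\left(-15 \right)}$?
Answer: $-151$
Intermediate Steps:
$t{\left(k \right)} = 9$ ($t{\left(k \right)} = 9 \frac{k}{k} = 9 \cdot 1 = 9$)
$\left(-252 + 92\right) + t{\left(-15 \right)} = \left(-252 + 92\right) + 9 = -160 + 9 = -151$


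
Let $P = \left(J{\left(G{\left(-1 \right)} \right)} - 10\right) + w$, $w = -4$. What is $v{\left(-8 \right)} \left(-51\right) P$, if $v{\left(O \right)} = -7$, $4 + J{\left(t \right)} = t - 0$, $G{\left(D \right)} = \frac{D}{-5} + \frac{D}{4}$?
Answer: $- \frac{128877}{20} \approx -6443.9$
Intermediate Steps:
$G{\left(D \right)} = \frac{D}{20}$ ($G{\left(D \right)} = D \left(- \frac{1}{5}\right) + D \frac{1}{4} = - \frac{D}{5} + \frac{D}{4} = \frac{D}{20}$)
$J{\left(t \right)} = -4 + t$ ($J{\left(t \right)} = -4 + \left(t - 0\right) = -4 + \left(t + 0\right) = -4 + t$)
$P = - \frac{361}{20}$ ($P = \left(\left(-4 + \frac{1}{20} \left(-1\right)\right) - 10\right) - 4 = \left(\left(-4 - \frac{1}{20}\right) - 10\right) - 4 = \left(- \frac{81}{20} - 10\right) - 4 = - \frac{281}{20} - 4 = - \frac{361}{20} \approx -18.05$)
$v{\left(-8 \right)} \left(-51\right) P = \left(-7\right) \left(-51\right) \left(- \frac{361}{20}\right) = 357 \left(- \frac{361}{20}\right) = - \frac{128877}{20}$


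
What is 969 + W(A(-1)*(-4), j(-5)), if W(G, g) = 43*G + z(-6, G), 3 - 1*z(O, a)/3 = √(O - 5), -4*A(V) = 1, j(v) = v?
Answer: 1021 - 3*I*√11 ≈ 1021.0 - 9.9499*I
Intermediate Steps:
A(V) = -¼ (A(V) = -¼*1 = -¼)
z(O, a) = 9 - 3*√(-5 + O) (z(O, a) = 9 - 3*√(O - 5) = 9 - 3*√(-5 + O))
W(G, g) = 9 + 43*G - 3*I*√11 (W(G, g) = 43*G + (9 - 3*√(-5 - 6)) = 43*G + (9 - 3*I*√11) = 9 + 43*G - 3*I*√11)
969 + W(A(-1)*(-4), j(-5)) = 969 + (9 + 43*(-¼*(-4)) - 3*I*√11) = 969 + (9 + 43*1 - 3*I*√11) = 969 + (9 + 43 - 3*I*√11) = 969 + (52 - 3*I*√11) = 1021 - 3*I*√11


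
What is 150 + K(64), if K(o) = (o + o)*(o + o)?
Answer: 16534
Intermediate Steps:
K(o) = 4*o² (K(o) = (2*o)*(2*o) = 4*o²)
150 + K(64) = 150 + 4*64² = 150 + 4*4096 = 150 + 16384 = 16534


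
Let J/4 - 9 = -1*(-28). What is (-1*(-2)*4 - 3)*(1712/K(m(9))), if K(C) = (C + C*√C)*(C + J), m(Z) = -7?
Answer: -1070/987 + 1070*I*√7/987 ≈ -1.0841 + 2.8682*I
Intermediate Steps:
J = 148 (J = 36 + 4*(-1*(-28)) = 36 + 4*28 = 36 + 112 = 148)
K(C) = (148 + C)*(C + C^(3/2)) (K(C) = (C + C*√C)*(C + 148) = (C + C^(3/2))*(148 + C) = (148 + C)*(C + C^(3/2)))
(-1*(-2)*4 - 3)*(1712/K(m(9))) = (-1*(-2)*4 - 3)*(1712/((-7)² + (-7)^(5/2) + 148*(-7) + 148*(-7)^(3/2))) = (2*4 - 3)*(1712/(49 + 49*I*√7 - 1036 + 148*(-7*I*√7))) = (8 - 3)*(1712/(49 + 49*I*√7 - 1036 - 1036*I*√7)) = 5*(1712/(-987 - 987*I*√7)) = 8560/(-987 - 987*I*√7)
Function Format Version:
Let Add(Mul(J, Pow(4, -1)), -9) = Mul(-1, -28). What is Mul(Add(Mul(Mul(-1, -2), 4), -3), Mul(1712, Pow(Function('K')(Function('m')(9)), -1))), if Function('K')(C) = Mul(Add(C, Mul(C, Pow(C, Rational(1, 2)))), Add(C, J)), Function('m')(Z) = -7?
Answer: Add(Rational(-1070, 987), Mul(Rational(1070, 987), I, Pow(7, Rational(1, 2)))) ≈ Add(-1.0841, Mul(2.8682, I))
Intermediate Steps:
J = 148 (J = Add(36, Mul(4, Mul(-1, -28))) = Add(36, Mul(4, 28)) = Add(36, 112) = 148)
Function('K')(C) = Mul(Add(148, C), Add(C, Pow(C, Rational(3, 2)))) (Function('K')(C) = Mul(Add(C, Mul(C, Pow(C, Rational(1, 2)))), Add(C, 148)) = Mul(Add(C, Pow(C, Rational(3, 2))), Add(148, C)) = Mul(Add(148, C), Add(C, Pow(C, Rational(3, 2)))))
Mul(Add(Mul(Mul(-1, -2), 4), -3), Mul(1712, Pow(Function('K')(Function('m')(9)), -1))) = Mul(Add(Mul(Mul(-1, -2), 4), -3), Mul(1712, Pow(Add(Pow(-7, 2), Pow(-7, Rational(5, 2)), Mul(148, -7), Mul(148, Pow(-7, Rational(3, 2)))), -1))) = Mul(Add(Mul(2, 4), -3), Mul(1712, Pow(Add(49, Mul(49, I, Pow(7, Rational(1, 2))), -1036, Mul(148, Mul(-7, I, Pow(7, Rational(1, 2))))), -1))) = Mul(Add(8, -3), Mul(1712, Pow(Add(49, Mul(49, I, Pow(7, Rational(1, 2))), -1036, Mul(-1036, I, Pow(7, Rational(1, 2)))), -1))) = Mul(5, Mul(1712, Pow(Add(-987, Mul(-987, I, Pow(7, Rational(1, 2)))), -1))) = Mul(8560, Pow(Add(-987, Mul(-987, I, Pow(7, Rational(1, 2)))), -1))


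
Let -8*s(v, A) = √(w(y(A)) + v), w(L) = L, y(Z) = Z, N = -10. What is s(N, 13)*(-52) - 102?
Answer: -102 + 13*√3/2 ≈ -90.742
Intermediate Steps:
s(v, A) = -√(A + v)/8
s(N, 13)*(-52) - 102 = -√(13 - 10)/8*(-52) - 102 = -√3/8*(-52) - 102 = 13*√3/2 - 102 = -102 + 13*√3/2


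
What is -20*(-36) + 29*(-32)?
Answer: -208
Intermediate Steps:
-20*(-36) + 29*(-32) = 720 - 928 = -208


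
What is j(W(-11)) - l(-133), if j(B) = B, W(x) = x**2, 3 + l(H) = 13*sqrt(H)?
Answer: 124 - 13*I*sqrt(133) ≈ 124.0 - 149.92*I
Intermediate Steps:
l(H) = -3 + 13*sqrt(H)
j(W(-11)) - l(-133) = (-11)**2 - (-3 + 13*sqrt(-133)) = 121 - (-3 + 13*(I*sqrt(133))) = 121 - (-3 + 13*I*sqrt(133)) = 121 + (3 - 13*I*sqrt(133)) = 124 - 13*I*sqrt(133)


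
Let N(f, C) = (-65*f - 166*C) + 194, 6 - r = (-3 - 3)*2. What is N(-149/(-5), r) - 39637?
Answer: -44368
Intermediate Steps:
r = 18 (r = 6 - (-3 - 3)*2 = 6 - (-6)*2 = 6 - 1*(-12) = 6 + 12 = 18)
N(f, C) = 194 - 166*C - 65*f (N(f, C) = (-166*C - 65*f) + 194 = 194 - 166*C - 65*f)
N(-149/(-5), r) - 39637 = (194 - 166*18 - (-9685)/(-5)) - 39637 = (194 - 2988 - (-9685)*(-1)/5) - 39637 = (194 - 2988 - 65*149/5) - 39637 = (194 - 2988 - 1937) - 39637 = -4731 - 39637 = -44368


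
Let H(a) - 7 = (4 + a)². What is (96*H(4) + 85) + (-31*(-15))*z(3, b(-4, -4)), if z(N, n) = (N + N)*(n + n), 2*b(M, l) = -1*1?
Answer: 4111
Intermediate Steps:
b(M, l) = -½ (b(M, l) = (-1*1)/2 = (½)*(-1) = -½)
z(N, n) = 4*N*n (z(N, n) = (2*N)*(2*n) = 4*N*n)
H(a) = 7 + (4 + a)²
(96*H(4) + 85) + (-31*(-15))*z(3, b(-4, -4)) = (96*(7 + (4 + 4)²) + 85) + (-31*(-15))*(4*3*(-½)) = (96*(7 + 8²) + 85) + 465*(-6) = (96*(7 + 64) + 85) - 2790 = (96*71 + 85) - 2790 = (6816 + 85) - 2790 = 6901 - 2790 = 4111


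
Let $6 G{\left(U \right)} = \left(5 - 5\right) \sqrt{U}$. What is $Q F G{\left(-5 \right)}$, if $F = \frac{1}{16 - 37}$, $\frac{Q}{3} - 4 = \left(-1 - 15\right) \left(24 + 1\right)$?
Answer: $0$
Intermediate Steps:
$Q = -1188$ ($Q = 12 + 3 \left(-1 - 15\right) \left(24 + 1\right) = 12 + 3 \left(\left(-16\right) 25\right) = 12 + 3 \left(-400\right) = 12 - 1200 = -1188$)
$F = - \frac{1}{21}$ ($F = \frac{1}{-21} = - \frac{1}{21} \approx -0.047619$)
$G{\left(U \right)} = 0$ ($G{\left(U \right)} = \frac{\left(5 - 5\right) \sqrt{U}}{6} = \frac{0 \sqrt{U}}{6} = \frac{1}{6} \cdot 0 = 0$)
$Q F G{\left(-5 \right)} = \left(-1188\right) \left(- \frac{1}{21}\right) 0 = \frac{396}{7} \cdot 0 = 0$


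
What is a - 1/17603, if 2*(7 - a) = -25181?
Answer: 443507583/35206 ≈ 12598.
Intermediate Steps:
a = 25195/2 (a = 7 - ½*(-25181) = 7 + 25181/2 = 25195/2 ≈ 12598.)
a - 1/17603 = 25195/2 - 1/17603 = 443507583/35206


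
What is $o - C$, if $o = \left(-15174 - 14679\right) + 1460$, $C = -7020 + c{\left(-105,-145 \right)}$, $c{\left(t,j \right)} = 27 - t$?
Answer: $-21505$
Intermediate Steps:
$C = -6888$ ($C = -7020 + \left(27 - -105\right) = -7020 + \left(27 + 105\right) = -7020 + 132 = -6888$)
$o = -28393$ ($o = -29853 + 1460 = -28393$)
$o - C = -28393 - -6888 = -28393 + 6888 = -21505$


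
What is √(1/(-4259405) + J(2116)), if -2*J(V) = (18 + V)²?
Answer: I*√41310143846638195855/4259405 ≈ 1509.0*I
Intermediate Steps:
J(V) = -(18 + V)²/2
√(1/(-4259405) + J(2116)) = √(1/(-4259405) - (18 + 2116)²/2) = √(-1/4259405 - ½*2134²) = √(-1/4259405 - ½*4553956) = √(-1/4259405 - 2276978) = √(-9698571478091/4259405) = I*√41310143846638195855/4259405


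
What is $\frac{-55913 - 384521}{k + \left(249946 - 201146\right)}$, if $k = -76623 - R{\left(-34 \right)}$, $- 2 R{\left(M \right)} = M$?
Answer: $\frac{220217}{13920} \approx 15.82$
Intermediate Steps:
$R{\left(M \right)} = - \frac{M}{2}$
$k = -76640$ ($k = -76623 - \left(- \frac{1}{2}\right) \left(-34\right) = -76623 - 17 = -76640$)
$\frac{-55913 - 384521}{k + \left(249946 - 201146\right)} = \frac{-55913 - 384521}{-76640 + \left(249946 - 201146\right)} = - \frac{440434}{-76640 + \left(249946 - 201146\right)} = - \frac{440434}{-76640 + 48800} = - \frac{440434}{-27840} = \left(-440434\right) \left(- \frac{1}{27840}\right) = \frac{220217}{13920}$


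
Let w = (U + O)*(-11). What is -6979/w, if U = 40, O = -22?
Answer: 6979/198 ≈ 35.247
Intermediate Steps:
w = -198 (w = (40 - 22)*(-11) = 18*(-11) = -198)
-6979/w = -6979/(-198) = -6979*(-1/198) = 6979/198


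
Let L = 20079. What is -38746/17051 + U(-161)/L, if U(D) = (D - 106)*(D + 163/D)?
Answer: -2168156182/18373697223 ≈ -0.11800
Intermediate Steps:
U(D) = (-106 + D)*(D + 163/D)
-38746/17051 + U(-161)/L = -38746/17051 + (163 + (-161)² - 17278/(-161) - 106*(-161))/20079 = -38746*1/17051 + (163 + 25921 - 17278*(-1/161) + 17066)*(1/20079) = -38746/17051 + (163 + 25921 + 17278/161 + 17066)*(1/20079) = -38746/17051 + (6964428/161)*(1/20079) = -38746/17051 + 2321476/1077573 = -2168156182/18373697223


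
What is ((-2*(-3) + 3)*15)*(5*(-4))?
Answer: -2700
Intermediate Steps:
((-2*(-3) + 3)*15)*(5*(-4)) = ((6 + 3)*15)*(-20) = (9*15)*(-20) = 135*(-20) = -2700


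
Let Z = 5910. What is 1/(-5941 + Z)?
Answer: -1/31 ≈ -0.032258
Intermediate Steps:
1/(-5941 + Z) = 1/(-5941 + 5910) = 1/(-31) = -1/31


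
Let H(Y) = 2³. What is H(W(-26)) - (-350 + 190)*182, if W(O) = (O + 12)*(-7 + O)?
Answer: 29128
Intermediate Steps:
W(O) = (-7 + O)*(12 + O) (W(O) = (12 + O)*(-7 + O) = (-7 + O)*(12 + O))
H(Y) = 8
H(W(-26)) - (-350 + 190)*182 = 8 - (-350 + 190)*182 = 8 - (-160)*182 = 8 - 1*(-29120) = 8 + 29120 = 29128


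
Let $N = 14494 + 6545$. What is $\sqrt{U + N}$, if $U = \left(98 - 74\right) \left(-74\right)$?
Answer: $\sqrt{19263} \approx 138.79$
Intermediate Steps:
$N = 21039$
$U = -1776$ ($U = 24 \left(-74\right) = -1776$)
$\sqrt{U + N} = \sqrt{-1776 + 21039} = \sqrt{19263}$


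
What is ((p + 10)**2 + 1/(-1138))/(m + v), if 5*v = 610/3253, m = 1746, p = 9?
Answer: 1336387701/6463680680 ≈ 0.20675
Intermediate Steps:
v = 122/3253 (v = (610/3253)/5 = (610*(1/3253))/5 = (1/5)*(610/3253) = 122/3253 ≈ 0.037504)
((p + 10)**2 + 1/(-1138))/(m + v) = ((9 + 10)**2 + 1/(-1138))/(1746 + 122/3253) = (19**2 - 1/1138)/(5679860/3253) = (361 - 1/1138)*(3253/5679860) = (410817/1138)*(3253/5679860) = 1336387701/6463680680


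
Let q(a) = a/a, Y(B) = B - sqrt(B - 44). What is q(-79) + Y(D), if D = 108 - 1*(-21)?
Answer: 130 - sqrt(85) ≈ 120.78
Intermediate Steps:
D = 129 (D = 108 + 21 = 129)
Y(B) = B - sqrt(-44 + B)
q(a) = 1
q(-79) + Y(D) = 1 + (129 - sqrt(-44 + 129)) = 1 + (129 - sqrt(85)) = 130 - sqrt(85)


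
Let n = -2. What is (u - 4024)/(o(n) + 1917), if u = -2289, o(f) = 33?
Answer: -6313/1950 ≈ -3.2374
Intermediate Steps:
(u - 4024)/(o(n) + 1917) = (-2289 - 4024)/(33 + 1917) = -6313/1950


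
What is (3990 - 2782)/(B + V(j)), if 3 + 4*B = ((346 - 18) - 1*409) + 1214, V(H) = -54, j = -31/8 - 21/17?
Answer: 2416/457 ≈ 5.2867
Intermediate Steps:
j = -695/136 (j = -31*⅛ - 21*1/17 = -31/8 - 21/17 = -695/136 ≈ -5.1103)
B = 565/2 (B = -¾ + (((346 - 18) - 1*409) + 1214)/4 = -¾ + ((328 - 409) + 1214)/4 = -¾ + (-81 + 1214)/4 = -¾ + (¼)*1133 = -¾ + 1133/4 = 565/2 ≈ 282.50)
(3990 - 2782)/(B + V(j)) = (3990 - 2782)/(565/2 - 54) = 1208/(457/2) = 1208*(2/457) = 2416/457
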